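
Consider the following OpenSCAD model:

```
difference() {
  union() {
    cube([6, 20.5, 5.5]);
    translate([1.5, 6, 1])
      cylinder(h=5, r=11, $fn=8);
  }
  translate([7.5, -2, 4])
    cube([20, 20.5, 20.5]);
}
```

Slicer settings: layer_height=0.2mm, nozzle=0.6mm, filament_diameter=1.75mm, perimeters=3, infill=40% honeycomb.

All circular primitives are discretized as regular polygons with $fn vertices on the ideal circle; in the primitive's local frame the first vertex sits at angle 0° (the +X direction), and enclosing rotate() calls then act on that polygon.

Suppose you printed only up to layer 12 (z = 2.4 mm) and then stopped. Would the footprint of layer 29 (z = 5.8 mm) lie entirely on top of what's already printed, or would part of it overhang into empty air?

Compare the two slices. At z = 2.4: the 6×20.5 cube contributes its full rectangle (area 123.00 mm²); the r=11 cylinder at (1.5, 6) gives a regular 8-gon of circumradius 11 (constant along its height) (area = (8/2)·11.000²·sin(360°/8) = 342.24 mm²); Merging all regions: the regions partially overlap — summed areas 465.24 mm² minus the doubly-counted overlap 97.34 mm² gives 367.90 mm² — area = 367.90 mm²; the cube at (7.5, -2) is absent (z outside [4, 24.5]); Taking the first minus the rest: none of the subtracted shapes is present at this height, so the result so far is unchanged — area = 367.90 mm². At z = 5.8: the cube is absent (z outside [0, 5.5]); the r=11 cylinder at (1.5, 6) gives a regular 8-gon of circumradius 11 (constant along its height) (area = (8/2)·11.000²·sin(360°/8) = 342.24 mm²); Taking the union: only the r=11 cylinder at (1.5, 6) is present, so the union is just that shape — area = 342.24 mm²; the 20×20.5 cube at (7.5, -2) contributes its full rectangle (area 410.00 mm²); After the difference (first − rest): starting from that combined region (342.24 mm²), the 20×20.5 cube at (7.5, -2) partially overlaps it — only the 53.71 mm² overlap (of its 410.00 mm²) is removed, clipping the outline — area = 288.53 mm². Checking containment: the cross-section at z = 5.8 is a subset of the cross-section at z = 2.4.

entirely on top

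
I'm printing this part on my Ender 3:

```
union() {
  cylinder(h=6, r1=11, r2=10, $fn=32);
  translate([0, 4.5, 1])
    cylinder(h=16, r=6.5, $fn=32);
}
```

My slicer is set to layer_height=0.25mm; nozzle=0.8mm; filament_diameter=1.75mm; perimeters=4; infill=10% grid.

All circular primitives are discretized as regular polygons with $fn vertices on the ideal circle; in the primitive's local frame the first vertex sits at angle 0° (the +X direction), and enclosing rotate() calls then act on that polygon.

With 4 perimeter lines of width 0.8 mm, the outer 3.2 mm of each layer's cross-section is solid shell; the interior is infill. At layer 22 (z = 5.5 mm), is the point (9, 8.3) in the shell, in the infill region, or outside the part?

At z = 5.5 mm: the cone (r1=11→r2=10) has section circumradius 10.083 here — a regular 32-gon; the r=6.5 cylinder at (0, 4.5) gives a regular 32-gon of circumradius 6.5 (constant along its height); Combining (union): the regions partially overlap (shared area 125.44 mm²), so overlapping operands fuse into one piece — 1 connected region. Overall, the cross-section is a single solid region. The nearest boundary edge runs (7.13, 7.13)→(8.38, 5.60); distance from the point to it = 2.19 mm. The point is not inside any of the regions above, so it lies outside the cross-section (2.19 mm from the nearest boundary).

outside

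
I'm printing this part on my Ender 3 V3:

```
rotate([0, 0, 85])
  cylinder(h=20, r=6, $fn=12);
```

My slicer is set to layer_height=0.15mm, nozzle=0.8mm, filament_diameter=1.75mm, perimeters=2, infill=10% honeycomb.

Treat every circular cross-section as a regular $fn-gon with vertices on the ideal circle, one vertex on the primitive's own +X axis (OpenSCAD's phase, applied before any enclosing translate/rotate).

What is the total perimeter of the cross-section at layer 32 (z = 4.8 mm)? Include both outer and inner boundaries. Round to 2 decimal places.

At z = 4.8 mm: the cylinder: section is a regular 12-gon, circumradius r=6 (perimeter = 2·12·6.000·sin(180°/12) = 37.27 mm); (rotated 85° about Z; rotation is an isometry so areas/perimeters/island counts are preserved). Overall, the cross-section is a single solid region. Total boundary length (outer) = 37.27 mm.

37.27 mm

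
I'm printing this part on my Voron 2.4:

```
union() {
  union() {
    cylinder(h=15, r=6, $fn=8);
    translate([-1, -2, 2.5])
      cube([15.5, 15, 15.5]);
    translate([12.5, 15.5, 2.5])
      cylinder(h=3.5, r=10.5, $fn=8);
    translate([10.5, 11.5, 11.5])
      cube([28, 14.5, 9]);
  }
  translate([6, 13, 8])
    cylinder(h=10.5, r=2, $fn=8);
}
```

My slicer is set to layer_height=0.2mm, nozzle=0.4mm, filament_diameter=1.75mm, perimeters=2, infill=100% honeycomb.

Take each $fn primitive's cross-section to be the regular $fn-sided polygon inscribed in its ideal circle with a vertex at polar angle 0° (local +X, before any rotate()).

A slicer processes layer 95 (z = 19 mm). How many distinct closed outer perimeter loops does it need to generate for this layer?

At z = 19 mm: the cylinder is not intersected at this z (z outside [0, 15]); the cube at (-1, -2) is not intersected at this z (z outside [2.5, 18]); the cylinder at (12.5, 15.5) is absent (z outside [2.5, 6]); the 28×14.5 cube at (10.5, 11.5) contributes its full rectangle; Taking the union: only the 28×14.5 cube at (10.5, 11.5) is present, so the union is just that shape — 1 connected region; the cylinder at (6, 13) is not intersected at this z (z outside [8, 18.5]); Merging all regions: only the result so far is present, so the union is just that shape — 1 connected region. The result has 1 disconnected region.

1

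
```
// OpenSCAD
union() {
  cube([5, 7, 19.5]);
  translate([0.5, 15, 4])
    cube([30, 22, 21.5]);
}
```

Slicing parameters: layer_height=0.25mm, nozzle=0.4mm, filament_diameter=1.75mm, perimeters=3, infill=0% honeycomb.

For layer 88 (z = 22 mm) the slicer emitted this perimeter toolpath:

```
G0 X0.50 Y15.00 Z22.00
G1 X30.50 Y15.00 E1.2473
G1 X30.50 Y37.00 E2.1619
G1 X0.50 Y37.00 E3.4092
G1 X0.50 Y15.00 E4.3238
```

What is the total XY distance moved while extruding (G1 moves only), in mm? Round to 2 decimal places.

Sum the Euclidean lengths of each G1 segment: total = 104.00 mm.

104.00 mm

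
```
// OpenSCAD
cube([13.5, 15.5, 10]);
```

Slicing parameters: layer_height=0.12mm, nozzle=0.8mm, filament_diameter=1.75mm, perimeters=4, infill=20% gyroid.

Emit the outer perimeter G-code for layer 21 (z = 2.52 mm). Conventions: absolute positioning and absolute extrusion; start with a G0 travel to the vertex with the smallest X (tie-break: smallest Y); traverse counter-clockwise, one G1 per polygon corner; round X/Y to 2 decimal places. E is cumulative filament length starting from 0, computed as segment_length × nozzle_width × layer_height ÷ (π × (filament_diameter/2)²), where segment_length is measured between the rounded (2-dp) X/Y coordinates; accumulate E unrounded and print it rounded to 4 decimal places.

At z = 2.52 mm: the cube is present — its section is the full 13.5×15.5 rectangle. The outline is a single polygon with 4 vertices. Extrusion per mm of travel: 0.8 × 0.12 / (π × 0.875²) = 0.039912. Accumulating E over each segment gives final E = 2.3149.

G0 X0.00 Y0.00 Z2.52
G1 X13.50 Y0.00 E0.5388
G1 X13.50 Y15.50 E1.1575
G1 X0.00 Y15.50 E1.6963
G1 X0.00 Y0.00 E2.3149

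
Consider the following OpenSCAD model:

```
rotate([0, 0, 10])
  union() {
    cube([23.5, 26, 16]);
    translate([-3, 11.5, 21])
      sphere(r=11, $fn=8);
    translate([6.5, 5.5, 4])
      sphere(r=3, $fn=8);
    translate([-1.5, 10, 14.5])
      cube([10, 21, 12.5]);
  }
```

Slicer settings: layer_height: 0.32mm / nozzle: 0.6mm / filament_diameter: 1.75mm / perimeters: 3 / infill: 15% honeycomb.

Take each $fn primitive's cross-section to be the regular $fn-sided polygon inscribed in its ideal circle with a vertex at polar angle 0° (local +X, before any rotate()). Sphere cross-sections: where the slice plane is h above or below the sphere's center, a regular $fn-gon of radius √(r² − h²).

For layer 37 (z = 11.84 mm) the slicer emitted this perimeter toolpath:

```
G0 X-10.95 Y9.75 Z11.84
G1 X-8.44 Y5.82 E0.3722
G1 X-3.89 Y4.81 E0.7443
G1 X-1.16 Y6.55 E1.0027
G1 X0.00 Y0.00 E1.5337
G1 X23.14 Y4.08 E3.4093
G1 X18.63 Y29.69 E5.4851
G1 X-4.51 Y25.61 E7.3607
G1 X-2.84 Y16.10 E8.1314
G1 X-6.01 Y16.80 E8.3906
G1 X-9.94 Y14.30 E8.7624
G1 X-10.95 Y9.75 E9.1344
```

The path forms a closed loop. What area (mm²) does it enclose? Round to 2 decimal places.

696.31 mm²

Apply the shoelace formula to the sequence of (X, Y) vertices; enclosed area = 696.31 mm².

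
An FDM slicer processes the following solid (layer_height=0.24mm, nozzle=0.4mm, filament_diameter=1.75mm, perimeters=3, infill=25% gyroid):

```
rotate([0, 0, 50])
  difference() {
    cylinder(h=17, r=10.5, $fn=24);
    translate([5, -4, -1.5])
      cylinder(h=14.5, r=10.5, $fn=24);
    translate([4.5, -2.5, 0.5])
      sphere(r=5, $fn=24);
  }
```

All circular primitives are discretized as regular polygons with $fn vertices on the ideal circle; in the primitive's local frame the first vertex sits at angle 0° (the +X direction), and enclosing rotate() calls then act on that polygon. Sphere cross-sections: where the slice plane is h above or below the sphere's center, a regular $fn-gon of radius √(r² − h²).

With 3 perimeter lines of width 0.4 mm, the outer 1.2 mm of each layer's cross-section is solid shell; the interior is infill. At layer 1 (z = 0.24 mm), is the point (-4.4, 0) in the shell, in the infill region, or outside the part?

At z = 0.24 mm: the r=10.5 cylinder gives a regular 24-gon of circumradius 10.5 (constant along its height); the r=10.5 cylinder at (5, -4) contributes a regular 24-gon of circumradius 10.5; the r=5 sphere at (4.5, -2.5) slices to a regular 24-gon of circumradius 4.993 (√(r²−h²) with h=0.26 from center); After the difference (first − rest): starting from the r=10.5 cylinder, the r=10.5 cylinder at (5, -4) partially overlaps it — only the 210.89 mm² overlap (of its 342.42 mm²) is removed, clipping the outline; the r=5 sphere at (4.5, -2.5) misses the remaining region (no effect) — 1 connected region; (rotated 50° about Z; rotation is an isometry so areas/perimeters/island counts are preserved). Overall, the cross-section is a single solid region. Undo the 50° rotation: the query point maps to (-2.828, 3.371) in the un-rotated model frame. The nearest boundary edge runs (-2.42, 3.42)→(-4.09, 1.25); distance from the point to it = 0.29 mm. The point is inside the cross-section, 0.29 mm from the nearest boundary — within the 1.2 mm shell band (3 × 0.4).

shell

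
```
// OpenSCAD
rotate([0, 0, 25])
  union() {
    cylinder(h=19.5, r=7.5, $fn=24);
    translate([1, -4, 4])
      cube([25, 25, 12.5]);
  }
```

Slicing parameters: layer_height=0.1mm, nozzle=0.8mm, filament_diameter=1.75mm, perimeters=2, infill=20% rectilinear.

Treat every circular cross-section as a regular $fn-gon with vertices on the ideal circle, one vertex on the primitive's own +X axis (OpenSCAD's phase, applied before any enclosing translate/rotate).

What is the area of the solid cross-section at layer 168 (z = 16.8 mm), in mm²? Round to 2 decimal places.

At z = 16.8 mm: the r=7.5 cylinder gives a regular 24-gon of circumradius 7.5 (constant along its height) (area = (24/2)·7.500²·sin(360°/24) = 174.70 mm²); the cube at (1, -4) does not reach this height (z outside [4, 16.5]); Merging all regions: only the r=7.5 cylinder is present, so the union is just that shape — area = 174.70 mm²; (rotated 25° about Z; rotation is an isometry so areas/perimeters/island counts are preserved). Overall, the cross-section is a single solid region. Net area = 174.70 mm².

174.70 mm²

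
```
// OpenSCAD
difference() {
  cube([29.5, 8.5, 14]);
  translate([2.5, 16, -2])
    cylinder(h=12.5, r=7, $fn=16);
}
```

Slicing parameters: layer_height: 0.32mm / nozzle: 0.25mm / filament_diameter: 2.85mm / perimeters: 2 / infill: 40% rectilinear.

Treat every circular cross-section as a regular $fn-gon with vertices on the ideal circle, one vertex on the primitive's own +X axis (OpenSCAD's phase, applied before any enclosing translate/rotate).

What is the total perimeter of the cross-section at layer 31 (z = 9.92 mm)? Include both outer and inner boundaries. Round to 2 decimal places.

76.00 mm

At z = 9.92 mm: the cube (footprint 29.5×8.5) is included at this height (perimeter 76.00 mm); the cylinder at (2.5, 16): section is a regular 16-gon, circumradius r=7 (perimeter = 2·16·7.000·sin(180°/16) = 43.70 mm); Taking the first minus the rest: starting from the 29.5×8.5 cube, the r=7 cylinder at (2.5, 16) misses the remaining region (no effect) — boundary = 76.00 mm. Overall, the cross-section is a single solid region. Total boundary length (outer) = 76.00 mm.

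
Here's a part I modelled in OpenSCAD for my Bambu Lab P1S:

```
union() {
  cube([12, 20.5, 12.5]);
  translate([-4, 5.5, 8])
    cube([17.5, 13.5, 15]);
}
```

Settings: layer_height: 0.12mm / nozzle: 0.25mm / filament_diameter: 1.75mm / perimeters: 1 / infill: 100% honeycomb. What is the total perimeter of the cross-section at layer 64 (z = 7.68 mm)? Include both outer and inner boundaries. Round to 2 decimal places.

At z = 7.68 mm: the cube (footprint 12×20.5) is included at this height (perimeter 65.00 mm); the cube at (-4, 5.5) does not reach this height (z outside [8, 23]); Merging all regions: only the 12×20.5 cube is present, so the union is just that shape — boundary = 65.00 mm. Overall, the cross-section is a single solid region. Total boundary length (outer) = 65.00 mm.

65.00 mm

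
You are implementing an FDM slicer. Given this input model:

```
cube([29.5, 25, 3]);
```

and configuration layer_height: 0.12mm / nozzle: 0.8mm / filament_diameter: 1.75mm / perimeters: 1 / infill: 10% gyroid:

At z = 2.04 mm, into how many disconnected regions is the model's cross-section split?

At z = 2.04 mm: the 29.5×25 cube contributes its full rectangle. The result has 1 disconnected region.

1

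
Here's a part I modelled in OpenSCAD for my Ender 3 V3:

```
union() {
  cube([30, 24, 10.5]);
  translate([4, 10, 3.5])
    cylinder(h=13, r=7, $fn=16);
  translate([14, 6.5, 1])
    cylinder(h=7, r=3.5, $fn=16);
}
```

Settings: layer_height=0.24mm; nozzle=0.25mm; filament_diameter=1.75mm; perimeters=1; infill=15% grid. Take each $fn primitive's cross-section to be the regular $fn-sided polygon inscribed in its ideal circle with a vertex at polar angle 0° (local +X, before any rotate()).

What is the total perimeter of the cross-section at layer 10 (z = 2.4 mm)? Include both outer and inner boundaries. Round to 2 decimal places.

108.00 mm

At z = 2.4 mm: the cube is present — its section is the full 30×24 rectangle (perimeter 108.00 mm); the cylinder at (4, 10) does not reach this height (z outside [3.5, 16.5]); the cylinder at (14, 6.5): section is a regular 16-gon, circumradius r=3.5 (perimeter = 2·16·3.500·sin(180°/16) = 21.85 mm); Merging all regions: the r=3.5 cylinder at (14, 6.5) lies entirely inside the 30×24 cube, so the union is just the 30×24 cube — boundary = 108.00 mm. Overall, the cross-section is a single solid region. Total boundary length (outer) = 108.00 mm.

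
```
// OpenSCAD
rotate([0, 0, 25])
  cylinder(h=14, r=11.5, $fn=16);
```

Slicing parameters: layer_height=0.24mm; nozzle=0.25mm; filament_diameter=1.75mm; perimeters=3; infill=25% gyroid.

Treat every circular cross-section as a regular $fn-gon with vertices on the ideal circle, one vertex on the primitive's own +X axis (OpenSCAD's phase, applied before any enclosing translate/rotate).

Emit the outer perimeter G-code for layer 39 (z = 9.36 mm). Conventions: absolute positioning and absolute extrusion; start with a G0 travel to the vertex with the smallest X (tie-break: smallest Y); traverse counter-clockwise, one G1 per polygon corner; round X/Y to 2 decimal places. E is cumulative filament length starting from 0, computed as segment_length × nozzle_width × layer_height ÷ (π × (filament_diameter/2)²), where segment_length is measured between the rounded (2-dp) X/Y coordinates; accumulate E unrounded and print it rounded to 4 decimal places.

G0 X-11.49 Y-0.50 Z9.36
G1 X-10.42 Y-4.86 E0.1120
G1 X-7.77 Y-8.48 E0.2239
G1 X-3.93 Y-10.81 E0.3359
G1 X0.50 Y-11.49 E0.4477
G1 X4.86 Y-10.42 E0.5597
G1 X8.48 Y-7.77 E0.6716
G1 X10.81 Y-3.93 E0.7837
G1 X11.49 Y0.50 E0.8955
G1 X10.42 Y4.86 E1.0075
G1 X7.77 Y8.48 E1.1194
G1 X3.93 Y10.81 E1.2314
G1 X-0.50 Y11.49 E1.3432
G1 X-4.86 Y10.42 E1.4552
G1 X-8.48 Y7.77 E1.5671
G1 X-10.81 Y3.93 E1.6792
G1 X-11.49 Y-0.50 E1.7910

At z = 9.36 mm: the cylinder: section is a regular 16-gon, circumradius r=11.5; (rotated 25° about Z; rotation is an isometry so areas/perimeters/island counts are preserved). The outline is a single polygon with 16 vertices. Extrusion per mm of travel: 0.25 × 0.24 / (π × 0.875²) = 0.024945. Accumulating E over each segment gives final E = 1.7910.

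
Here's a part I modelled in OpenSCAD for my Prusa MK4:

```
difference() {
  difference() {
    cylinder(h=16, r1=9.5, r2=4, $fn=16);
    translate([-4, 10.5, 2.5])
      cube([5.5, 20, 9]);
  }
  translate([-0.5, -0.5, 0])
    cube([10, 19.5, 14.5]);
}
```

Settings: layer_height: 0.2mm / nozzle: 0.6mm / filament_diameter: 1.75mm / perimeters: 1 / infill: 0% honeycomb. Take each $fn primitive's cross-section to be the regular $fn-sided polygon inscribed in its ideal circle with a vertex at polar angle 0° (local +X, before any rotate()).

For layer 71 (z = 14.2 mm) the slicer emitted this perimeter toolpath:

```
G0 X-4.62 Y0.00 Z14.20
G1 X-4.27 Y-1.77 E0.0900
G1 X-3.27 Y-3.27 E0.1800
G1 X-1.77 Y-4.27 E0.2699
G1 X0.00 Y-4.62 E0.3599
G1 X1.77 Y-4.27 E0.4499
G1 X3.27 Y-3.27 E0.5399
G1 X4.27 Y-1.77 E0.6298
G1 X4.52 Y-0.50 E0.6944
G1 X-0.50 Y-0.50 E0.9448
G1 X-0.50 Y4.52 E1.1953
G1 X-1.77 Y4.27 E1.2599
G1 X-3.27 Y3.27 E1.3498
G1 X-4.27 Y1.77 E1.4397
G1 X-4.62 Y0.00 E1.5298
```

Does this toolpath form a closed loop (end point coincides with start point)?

yes

Start point (G0): (-4.62, 0.00). End point (last G1): the path returns to the start — closed.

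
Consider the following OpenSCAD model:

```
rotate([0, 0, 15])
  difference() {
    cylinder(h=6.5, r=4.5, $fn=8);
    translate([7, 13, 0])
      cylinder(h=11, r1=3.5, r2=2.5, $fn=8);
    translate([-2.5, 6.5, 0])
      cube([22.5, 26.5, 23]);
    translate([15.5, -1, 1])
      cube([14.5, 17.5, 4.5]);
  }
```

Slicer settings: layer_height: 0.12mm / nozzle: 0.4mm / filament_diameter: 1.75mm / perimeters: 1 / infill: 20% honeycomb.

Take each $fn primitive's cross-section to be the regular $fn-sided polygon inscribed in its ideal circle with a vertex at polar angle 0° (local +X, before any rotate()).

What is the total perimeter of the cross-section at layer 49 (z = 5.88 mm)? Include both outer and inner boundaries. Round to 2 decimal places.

27.55 mm

At z = 5.88 mm: the cylinder: section is a regular 8-gon, circumradius r=4.5 (perimeter = 2·8·4.500·sin(180°/8) = 27.55 mm); the cone at (7, 13) contributes a regular 8-gon of circumradius 2.965 (interpolated between r1=3.5 and r2=2.5 at t=0.535) (perimeter = 2·8·2.965·sin(180°/8) = 18.16 mm); the cube at (-2.5, 6.5) is present — its section is the full 22.5×26.5 rectangle (perimeter 98.00 mm); the cube at (15.5, -1) does not reach this height (z outside [1, 5.5]); Subtracting the remaining from the first: starting from the r=4.5 cylinder, the cone at (7, 13) misses the remaining region (no effect); the 22.5×26.5 cube at (-2.5, 6.5) misses the remaining region (no effect) — boundary = 27.55 mm; (rotated 15° about Z; rotation is an isometry so areas/perimeters/island counts are preserved). Overall, the cross-section is a single solid region. Total boundary length (outer) = 27.55 mm.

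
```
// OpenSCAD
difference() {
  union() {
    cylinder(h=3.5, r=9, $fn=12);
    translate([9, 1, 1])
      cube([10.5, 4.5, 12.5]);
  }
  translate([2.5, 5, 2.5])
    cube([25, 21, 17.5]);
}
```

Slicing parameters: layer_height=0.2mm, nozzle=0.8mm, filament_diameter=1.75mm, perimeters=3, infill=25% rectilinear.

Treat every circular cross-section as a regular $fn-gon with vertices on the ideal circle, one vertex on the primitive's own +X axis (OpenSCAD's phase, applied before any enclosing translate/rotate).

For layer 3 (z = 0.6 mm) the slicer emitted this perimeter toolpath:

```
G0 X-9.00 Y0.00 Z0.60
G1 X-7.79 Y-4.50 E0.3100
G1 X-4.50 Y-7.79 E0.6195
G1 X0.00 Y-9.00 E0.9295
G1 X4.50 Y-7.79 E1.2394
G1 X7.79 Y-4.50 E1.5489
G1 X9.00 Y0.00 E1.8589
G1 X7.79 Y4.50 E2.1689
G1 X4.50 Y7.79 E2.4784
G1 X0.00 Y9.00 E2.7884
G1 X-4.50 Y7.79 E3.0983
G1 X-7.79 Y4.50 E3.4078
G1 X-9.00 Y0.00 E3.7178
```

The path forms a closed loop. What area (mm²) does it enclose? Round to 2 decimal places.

242.87 mm²

Apply the shoelace formula to the sequence of (X, Y) vertices; enclosed area = 242.87 mm².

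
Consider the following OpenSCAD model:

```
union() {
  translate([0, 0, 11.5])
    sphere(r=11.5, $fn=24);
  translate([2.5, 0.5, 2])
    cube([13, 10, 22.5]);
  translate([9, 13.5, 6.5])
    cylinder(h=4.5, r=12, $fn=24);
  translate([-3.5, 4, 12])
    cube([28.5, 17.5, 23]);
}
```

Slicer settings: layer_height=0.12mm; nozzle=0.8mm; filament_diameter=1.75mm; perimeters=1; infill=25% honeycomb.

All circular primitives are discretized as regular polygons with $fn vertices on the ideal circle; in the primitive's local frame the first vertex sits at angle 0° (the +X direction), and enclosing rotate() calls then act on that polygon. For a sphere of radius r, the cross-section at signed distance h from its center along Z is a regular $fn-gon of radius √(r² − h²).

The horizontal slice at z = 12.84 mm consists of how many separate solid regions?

1

At z = 12.84 mm: the sphere: section is a regular 24-gon, circumradius = √(r²−h²) = √(11.5²−1.34²) = 11.422; the cube at (2.5, 0.5) is present — its section is the full 13×10 rectangle; the cylinder at (9, 13.5) does not reach this height (z outside [6.5, 11]); the 28.5×17.5 cube at (-3.5, 4) contributes its full rectangle; Merging all regions: the regions partially overlap (shared area 196.48 mm²), so overlapping operands fuse into one piece — 1 connected region. The result has 1 disconnected region.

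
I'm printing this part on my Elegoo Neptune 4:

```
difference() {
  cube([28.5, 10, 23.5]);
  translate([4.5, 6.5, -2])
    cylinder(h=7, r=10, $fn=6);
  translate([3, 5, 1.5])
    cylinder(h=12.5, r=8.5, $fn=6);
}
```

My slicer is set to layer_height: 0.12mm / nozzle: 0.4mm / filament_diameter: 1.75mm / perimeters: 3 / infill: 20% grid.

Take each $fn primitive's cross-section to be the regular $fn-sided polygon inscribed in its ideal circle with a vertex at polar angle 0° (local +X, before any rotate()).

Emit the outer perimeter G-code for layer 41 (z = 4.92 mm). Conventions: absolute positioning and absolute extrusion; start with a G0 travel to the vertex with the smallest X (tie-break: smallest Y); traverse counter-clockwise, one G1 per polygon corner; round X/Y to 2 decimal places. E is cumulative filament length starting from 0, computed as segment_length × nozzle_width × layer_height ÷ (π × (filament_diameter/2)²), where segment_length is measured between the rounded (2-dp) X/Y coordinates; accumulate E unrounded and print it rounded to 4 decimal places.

At z = 4.92 mm: the cube (footprint 28.5×10) is included at this height; the cylinder at (4.5, 6.5): section is a regular 6-gon, circumradius r=10; the r=8.5 cylinder at (3, 5) contributes a regular 6-gon of circumradius 8.5; Taking the first minus the rest: starting from the 28.5×10 cube, the r=10 cylinder at (4.5, 6.5) partially overlaps it — only the 129.27 mm² overlap (of its 259.81 mm²) is removed, clipping the outline; the r=8.5 cylinder at (3, 5) misses the remaining region (no effect) — 1 connected region. The outline is a single polygon with 5 vertices. Extrusion per mm of travel: 0.4 × 0.12 / (π × 0.875²) = 0.019956. Accumulating E over each segment gives final E = 1.1039.

G0 X10.75 Y0.00 Z4.92
G1 X28.50 Y0.00 E0.3542
G1 X28.50 Y10.00 E0.5538
G1 X12.48 Y10.00 E0.8735
G1 X14.50 Y6.50 E0.9541
G1 X10.75 Y0.00 E1.1039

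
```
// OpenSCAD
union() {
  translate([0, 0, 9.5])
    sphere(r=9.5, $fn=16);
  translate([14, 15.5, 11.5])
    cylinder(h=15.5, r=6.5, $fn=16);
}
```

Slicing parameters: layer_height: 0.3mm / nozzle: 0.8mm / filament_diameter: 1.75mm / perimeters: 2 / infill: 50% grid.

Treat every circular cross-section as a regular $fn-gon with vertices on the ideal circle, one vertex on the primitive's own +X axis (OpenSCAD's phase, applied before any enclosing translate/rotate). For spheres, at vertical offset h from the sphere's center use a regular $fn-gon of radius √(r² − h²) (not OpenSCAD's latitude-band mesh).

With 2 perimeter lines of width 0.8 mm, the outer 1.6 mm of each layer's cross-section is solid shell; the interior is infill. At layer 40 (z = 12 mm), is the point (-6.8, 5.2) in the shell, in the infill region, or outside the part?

At z = 12 mm: the r=9.5 sphere contributes a regular 16-gon of circumradius √(9.5²−2.5²) = 9.165; the r=6.5 cylinder at (14, 15.5) gives a regular 16-gon of circumradius 6.5 (constant along its height); Combining (union): the 2 present regions are separate (no shared area or edge), so areas and boundary lengths simply add and each stays a separate island — 2 connected regions. Overall, the cross-section has 2 separate islands. The nearest boundary edge runs (-8.47, 3.51)→(-6.48, 6.48); distance from the point to it = 0.45 mm. (Shell/infill is judged within the island containing the point — the largest one.) The point is inside the cross-section, 0.45 mm from the nearest boundary — within the 1.6 mm shell band (2 × 0.8).

shell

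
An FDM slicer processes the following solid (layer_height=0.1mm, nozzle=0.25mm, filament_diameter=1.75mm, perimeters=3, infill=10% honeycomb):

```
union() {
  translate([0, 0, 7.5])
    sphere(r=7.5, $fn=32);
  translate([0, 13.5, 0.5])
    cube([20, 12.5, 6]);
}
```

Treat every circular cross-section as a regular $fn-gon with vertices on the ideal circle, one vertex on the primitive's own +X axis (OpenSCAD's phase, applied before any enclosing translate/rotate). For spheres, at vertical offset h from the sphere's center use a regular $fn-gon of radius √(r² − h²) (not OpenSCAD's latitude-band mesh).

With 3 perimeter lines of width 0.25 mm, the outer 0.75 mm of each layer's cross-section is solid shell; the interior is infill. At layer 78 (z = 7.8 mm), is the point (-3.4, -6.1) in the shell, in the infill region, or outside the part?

At z = 7.8 mm: the sphere: section is a regular 32-gon, circumradius = √(r²−h²) = √(7.5²−0.3²) = 7.494; the cube at (0, 13.5) is not intersected at this z (z outside [0.5, 6.5]); Taking the union: only the r=7.5 sphere is present, so the union is just that shape — 1 connected region. Overall, the cross-section is a single solid region. The nearest boundary edge runs (-4.16, -6.23)→(-2.87, -6.92); distance from the point to it = 0.48 mm. The point is inside the cross-section, 0.48 mm from the nearest boundary — within the 0.75 mm shell band (3 × 0.25).

shell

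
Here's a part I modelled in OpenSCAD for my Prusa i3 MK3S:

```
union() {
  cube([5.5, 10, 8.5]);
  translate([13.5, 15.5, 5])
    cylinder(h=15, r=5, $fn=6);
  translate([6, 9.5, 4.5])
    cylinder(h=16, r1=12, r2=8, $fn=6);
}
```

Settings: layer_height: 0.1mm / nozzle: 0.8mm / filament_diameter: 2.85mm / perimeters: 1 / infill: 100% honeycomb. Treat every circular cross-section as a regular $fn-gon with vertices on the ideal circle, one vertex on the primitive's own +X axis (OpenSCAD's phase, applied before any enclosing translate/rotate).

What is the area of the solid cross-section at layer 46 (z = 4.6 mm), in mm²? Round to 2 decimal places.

372.57 mm²

At z = 4.6 mm: the cube (footprint 5.5×10) is included at this height (area 55.00 mm²); the cylinder at (13.5, 15.5) is absent (z outside [5, 20]); the cone at (6, 9.5) contributes a regular 6-gon of circumradius 11.975 (interpolated between r1=12 and r2=8 at t=0.006) (area = (6/2)·11.975²·sin(360°/6) = 372.57 mm²); Merging all regions: the 5.5×10 cube lies entirely inside the cone at (6, 9.5), so the union is just the cone at (6, 9.5) — area = 372.57 mm². Overall, the cross-section is a single solid region. Net area = 372.57 mm².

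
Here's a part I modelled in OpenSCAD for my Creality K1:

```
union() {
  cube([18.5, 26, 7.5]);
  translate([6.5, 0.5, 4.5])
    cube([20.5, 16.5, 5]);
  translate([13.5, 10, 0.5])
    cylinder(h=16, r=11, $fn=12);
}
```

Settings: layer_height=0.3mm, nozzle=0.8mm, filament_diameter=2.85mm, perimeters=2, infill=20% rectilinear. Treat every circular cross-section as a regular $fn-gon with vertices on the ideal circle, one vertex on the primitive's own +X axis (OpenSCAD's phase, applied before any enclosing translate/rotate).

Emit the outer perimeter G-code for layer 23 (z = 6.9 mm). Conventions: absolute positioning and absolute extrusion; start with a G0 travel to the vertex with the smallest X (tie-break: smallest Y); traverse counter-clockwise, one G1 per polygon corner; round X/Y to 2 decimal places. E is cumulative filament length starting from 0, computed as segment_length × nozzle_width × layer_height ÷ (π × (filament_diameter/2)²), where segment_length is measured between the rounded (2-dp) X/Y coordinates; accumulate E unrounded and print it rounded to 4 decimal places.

At z = 6.9 mm: the 18.5×26 cube contributes its full rectangle; the cube at (6.5, 0.5) is present — its section is the full 20.5×16.5 rectangle; the cylinder at (13.5, 10): section is a regular 12-gon, circumradius r=11; Combining (union): the regions partially overlap (shared area 552.73 mm²), so overlapping operands fuse into one piece — 1 connected region. The outline is a single polygon with 15 vertices. Extrusion per mm of travel: 0.8 × 0.3 / (π × 1.425²) = 0.037621. Accumulating E over each segment gives final E = 3.9328.

G0 X0.00 Y0.00 Z6.90
G1 X9.77 Y0.00 E0.3676
G1 X13.50 Y-1.00 E0.5128
G1 X17.23 Y0.00 E0.6581
G1 X18.50 Y0.00 E0.7059
G1 X18.50 Y0.34 E0.7187
G1 X19.00 Y0.47 E0.7381
G1 X19.03 Y0.50 E0.7397
G1 X27.00 Y0.50 E1.0396
G1 X27.00 Y17.00 E1.6603
G1 X21.53 Y17.00 E1.8661
G1 X19.00 Y19.53 E2.0007
G1 X18.50 Y19.66 E2.0201
G1 X18.50 Y26.00 E2.2587
G1 X0.00 Y26.00 E2.9547
G1 X0.00 Y0.00 E3.9328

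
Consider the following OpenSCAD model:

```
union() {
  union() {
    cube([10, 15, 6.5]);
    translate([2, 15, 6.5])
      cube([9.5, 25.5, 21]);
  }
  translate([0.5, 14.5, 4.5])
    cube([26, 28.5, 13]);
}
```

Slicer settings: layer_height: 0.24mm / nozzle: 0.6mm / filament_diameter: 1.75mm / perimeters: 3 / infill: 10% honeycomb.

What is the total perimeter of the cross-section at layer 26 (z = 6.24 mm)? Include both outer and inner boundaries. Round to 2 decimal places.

At z = 6.24 mm: the 10×15 cube contributes its full rectangle (perimeter 50.00 mm); the cube at (2, 15) is absent (z outside [6.5, 27.5]); Merging all regions: only the 10×15 cube is present, so the union is just that shape — boundary = 50.00 mm; the cube at (0.5, 14.5) is present — its section is the full 26×28.5 rectangle (perimeter 109.00 mm); Combining (union): the regions partially overlap (shared area 4.75 mm²), so the edge portions inside another operand are dropped and the merged outline is re-measured after clipping — boundary = 139.00 mm. Overall, the cross-section is a single solid region. Total boundary length (outer) = 139.00 mm.

139.00 mm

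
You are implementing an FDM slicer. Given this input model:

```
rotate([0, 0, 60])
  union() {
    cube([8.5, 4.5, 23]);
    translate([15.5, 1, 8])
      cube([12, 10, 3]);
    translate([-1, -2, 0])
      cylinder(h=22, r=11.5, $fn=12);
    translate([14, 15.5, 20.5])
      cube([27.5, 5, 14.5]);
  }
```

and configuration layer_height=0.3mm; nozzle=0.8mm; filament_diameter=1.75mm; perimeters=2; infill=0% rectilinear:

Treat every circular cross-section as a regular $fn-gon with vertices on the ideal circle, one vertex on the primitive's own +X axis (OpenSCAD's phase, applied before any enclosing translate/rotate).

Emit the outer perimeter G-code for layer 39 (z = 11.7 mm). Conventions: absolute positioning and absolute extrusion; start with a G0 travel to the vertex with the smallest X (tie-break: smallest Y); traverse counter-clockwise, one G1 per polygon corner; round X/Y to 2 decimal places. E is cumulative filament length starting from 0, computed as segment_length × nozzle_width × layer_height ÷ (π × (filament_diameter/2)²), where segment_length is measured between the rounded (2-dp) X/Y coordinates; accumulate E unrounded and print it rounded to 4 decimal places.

G0 X-10.27 Y-1.87 Z11.70
G1 X-8.73 Y-7.62 E0.5940
G1 X-4.52 Y-11.83 E1.1880
G1 X1.23 Y-13.37 E1.7820
G1 X6.98 Y-11.83 E2.3760
G1 X11.19 Y-7.62 E2.9700
G1 X12.73 Y-1.87 E3.5640
G1 X11.19 Y3.88 E4.1579
G1 X6.98 Y8.09 E4.7520
G1 X1.23 Y9.63 E5.3460
G1 X0.60 Y9.47 E5.4108
G1 X0.35 Y9.61 E5.4394
G1 X0.21 Y9.36 E5.4680
G1 X-4.52 Y8.09 E5.9567
G1 X-8.73 Y3.88 E6.5508
G1 X-10.27 Y-1.87 E7.1447

At z = 11.7 mm: the cube is present — its section is the full 8.5×4.5 rectangle; the cube at (15.5, 1) is not intersected at this z (z outside [8, 11]); the cylinder at (-1, -2): section is a regular 12-gon, circumradius r=11.5; the cube at (14, 15.5) is absent (z outside [20.5, 35]); Combining (union): the regions partially overlap (shared area 38.21 mm²), so overlapping operands fuse into one piece — 1 connected region; (whole slice rotated 60° about Z — lengths, areas and connectivity unchanged). The outline is a single polygon with 15 vertices. Extrusion per mm of travel: 0.8 × 0.3 / (π × 0.875²) = 0.099780. Accumulating E over each segment gives final E = 7.1447.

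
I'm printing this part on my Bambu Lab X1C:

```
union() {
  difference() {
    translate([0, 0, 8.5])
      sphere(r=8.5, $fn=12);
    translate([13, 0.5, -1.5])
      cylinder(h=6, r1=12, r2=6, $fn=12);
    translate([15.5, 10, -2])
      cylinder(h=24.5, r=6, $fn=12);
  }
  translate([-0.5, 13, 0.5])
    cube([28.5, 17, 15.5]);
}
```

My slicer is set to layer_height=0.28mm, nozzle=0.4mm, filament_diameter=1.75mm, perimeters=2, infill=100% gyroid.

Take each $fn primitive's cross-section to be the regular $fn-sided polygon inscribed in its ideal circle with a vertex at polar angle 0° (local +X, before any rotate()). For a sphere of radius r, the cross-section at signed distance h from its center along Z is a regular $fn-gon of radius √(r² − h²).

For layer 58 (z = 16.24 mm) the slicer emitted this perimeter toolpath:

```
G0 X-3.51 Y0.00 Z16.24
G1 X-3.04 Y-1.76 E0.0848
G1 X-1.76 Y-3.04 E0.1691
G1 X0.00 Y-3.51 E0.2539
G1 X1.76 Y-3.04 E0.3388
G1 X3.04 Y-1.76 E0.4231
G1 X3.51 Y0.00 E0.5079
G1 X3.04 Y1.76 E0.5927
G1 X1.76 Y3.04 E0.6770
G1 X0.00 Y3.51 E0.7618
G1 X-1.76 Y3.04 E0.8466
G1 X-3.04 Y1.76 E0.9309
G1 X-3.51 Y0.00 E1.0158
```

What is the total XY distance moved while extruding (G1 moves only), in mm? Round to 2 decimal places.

21.81 mm

Sum the Euclidean lengths of each G1 segment: total = 21.81 mm.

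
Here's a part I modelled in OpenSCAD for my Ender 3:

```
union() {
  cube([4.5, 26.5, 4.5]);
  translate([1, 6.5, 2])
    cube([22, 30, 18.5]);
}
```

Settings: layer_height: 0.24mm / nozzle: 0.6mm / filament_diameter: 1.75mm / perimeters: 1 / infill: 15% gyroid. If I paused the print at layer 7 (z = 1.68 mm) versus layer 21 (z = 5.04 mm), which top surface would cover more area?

Layer 7 (z = 1.68): the cube (footprint 4.5×26.5) is included at this height (area 119.25 mm²); the cube at (1, 6.5) is absent (z outside [2, 20.5]); Merging all regions: only the 4.5×26.5 cube is present, so the union is just that shape — area = 119.25 mm². So its area = 119.25 mm². Layer 21 (z = 5.04): the cube does not reach this height (z outside [0, 4.5]); the cube at (1, 6.5) (footprint 22×30) is included at this height (area 660.00 mm²); Taking the union: only the 22×30 cube at (1, 6.5) is present, so the union is just that shape — area = 660.00 mm². So its area = 660.00 mm². Layer 21 is larger (660.00 vs 119.25 mm²).

layer 21 (z = 5.04 mm)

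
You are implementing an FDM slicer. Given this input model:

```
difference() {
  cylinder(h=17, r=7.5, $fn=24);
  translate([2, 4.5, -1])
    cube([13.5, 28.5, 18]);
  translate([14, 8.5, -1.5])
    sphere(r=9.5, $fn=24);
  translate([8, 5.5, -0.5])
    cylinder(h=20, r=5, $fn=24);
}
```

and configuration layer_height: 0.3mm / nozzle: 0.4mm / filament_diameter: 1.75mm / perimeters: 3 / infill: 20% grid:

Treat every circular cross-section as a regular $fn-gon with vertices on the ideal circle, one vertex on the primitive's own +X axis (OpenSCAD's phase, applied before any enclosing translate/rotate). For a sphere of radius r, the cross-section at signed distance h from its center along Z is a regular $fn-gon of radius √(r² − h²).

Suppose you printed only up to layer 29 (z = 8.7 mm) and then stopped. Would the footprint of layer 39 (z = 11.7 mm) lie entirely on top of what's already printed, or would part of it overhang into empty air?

entirely on top

Compare the two slices. At z = 8.7: the r=7.5 cylinder contributes a regular 24-gon of circumradius 7.5 (area = (24/2)·7.500²·sin(360°/24) = 174.70 mm²); the cube at (2, 4.5) (footprint 13.5×28.5) is included at this height (area 384.75 mm²); the sphere at (14, 8.5) is absent (|z−center|=10.200 > r=9.5); the r=5 cylinder at (8, 5.5) gives a regular 24-gon of circumradius 5 (constant along its height) (area = (24/2)·5.000²·sin(360°/24) = 77.65 mm²); After the difference (first − rest): starting from the r=7.5 cylinder (174.70 mm²), the 13.5×28.5 cube at (2, 4.5) partially overlaps it — only the 6.55 mm² overlap (of its 384.75 mm²) is removed, clipping the outline; the r=5 cylinder at (8, 5.5) partially overlaps it — only the 10.16 mm² overlap (of its 77.65 mm²) is removed, clipping the outline — area = 158.00 mm². At z = 11.7: the r=7.5 cylinder gives a regular 24-gon of circumradius 7.5 (constant along its height) (area = (24/2)·7.500²·sin(360°/24) = 174.70 mm²); the 13.5×28.5 cube at (2, 4.5) contributes its full rectangle (area 384.75 mm²); the sphere at (14, 8.5) is absent (|z−center|=13.200 > r=9.5); the r=5 cylinder at (8, 5.5) contributes a regular 24-gon of circumradius 5 (area = (24/2)·5.000²·sin(360°/24) = 77.65 mm²); Taking the first minus the rest: starting from the r=7.5 cylinder (174.70 mm²), the 13.5×28.5 cube at (2, 4.5) partially overlaps it — only the 6.55 mm² overlap (of its 384.75 mm²) is removed, clipping the outline; the r=5 cylinder at (8, 5.5) partially overlaps it — only the 10.16 mm² overlap (of its 77.65 mm²) is removed, clipping the outline — area = 158.00 mm². Checking containment: the cross-section at z = 11.7 is a subset of the cross-section at z = 8.7.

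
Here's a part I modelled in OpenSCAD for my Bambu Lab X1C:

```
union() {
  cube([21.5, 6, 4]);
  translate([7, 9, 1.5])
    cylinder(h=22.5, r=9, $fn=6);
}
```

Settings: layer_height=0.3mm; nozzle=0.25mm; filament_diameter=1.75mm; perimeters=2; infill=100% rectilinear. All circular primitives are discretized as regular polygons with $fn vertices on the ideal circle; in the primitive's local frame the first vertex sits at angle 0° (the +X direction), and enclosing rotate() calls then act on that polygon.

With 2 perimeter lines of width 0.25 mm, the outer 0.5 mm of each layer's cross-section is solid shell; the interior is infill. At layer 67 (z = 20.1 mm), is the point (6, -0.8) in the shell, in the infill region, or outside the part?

At z = 20.1 mm: the cube is absent (z outside [0, 4]); the r=9 cylinder at (7, 9) contributes a regular 6-gon of circumradius 9; Taking the union: only the r=9 cylinder at (7, 9) is present, so the union is just that shape — 1 connected region. Overall, the cross-section is a single solid region. The nearest boundary edge runs (2.50, 1.21)→(11.50, 1.21); distance from the point to it = 2.01 mm. The point is not inside any of the regions above, so it lies outside the cross-section (2.01 mm from the nearest boundary).

outside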